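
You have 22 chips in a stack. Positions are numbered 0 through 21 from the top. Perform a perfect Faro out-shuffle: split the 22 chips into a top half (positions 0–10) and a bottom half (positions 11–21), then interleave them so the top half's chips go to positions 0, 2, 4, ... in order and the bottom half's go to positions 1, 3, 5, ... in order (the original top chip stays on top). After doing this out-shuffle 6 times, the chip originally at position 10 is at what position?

Track the chip's position through each out-shuffle:
10 → 20 → 19 → 17 → 13 → 5 → 10

10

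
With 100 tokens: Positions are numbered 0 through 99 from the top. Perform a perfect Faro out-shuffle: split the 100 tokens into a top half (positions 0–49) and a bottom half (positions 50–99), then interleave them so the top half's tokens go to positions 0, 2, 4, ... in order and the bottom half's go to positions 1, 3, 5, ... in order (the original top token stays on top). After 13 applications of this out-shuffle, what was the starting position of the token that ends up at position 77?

88

Work backwards from position 77, undoing one out-shuffle at a time:
77 ← 88 ← 44 ← 22 ← 11 ← ... ← 88 (13 steps).
So the token now at position 77 started at position 88.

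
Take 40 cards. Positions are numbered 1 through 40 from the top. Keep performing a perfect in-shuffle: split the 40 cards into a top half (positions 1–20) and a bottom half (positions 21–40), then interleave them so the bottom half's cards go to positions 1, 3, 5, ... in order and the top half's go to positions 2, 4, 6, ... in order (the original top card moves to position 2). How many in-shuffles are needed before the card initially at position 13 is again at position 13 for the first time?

Follow position 13 under repeated in-shuffles:
13 → 26 → 11 → 22 → 3 → 6 → 12 → 24 → 7 → 14 → 28 → 15 → 30 → 19 → 38 → 35 → 29 → 17 → 34 → 27 → 13
It first returns after 20 in-shuffles.

20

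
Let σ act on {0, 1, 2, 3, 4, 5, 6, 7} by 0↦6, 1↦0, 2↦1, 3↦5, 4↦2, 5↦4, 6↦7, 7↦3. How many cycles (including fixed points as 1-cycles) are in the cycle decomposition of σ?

1

Cycle decomposition: (0 6 7 3 5 4 2 1).
1 cycle.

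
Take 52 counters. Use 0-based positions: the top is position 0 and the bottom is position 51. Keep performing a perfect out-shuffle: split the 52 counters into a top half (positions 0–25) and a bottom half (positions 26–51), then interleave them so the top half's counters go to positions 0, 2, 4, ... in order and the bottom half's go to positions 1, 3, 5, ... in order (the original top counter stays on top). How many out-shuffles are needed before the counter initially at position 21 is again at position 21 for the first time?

8

Follow position 21 under repeated out-shuffles:
21 → 42 → 33 → 15 → 30 → 9 → 18 → 36 → 21
It first returns after 8 out-shuffles.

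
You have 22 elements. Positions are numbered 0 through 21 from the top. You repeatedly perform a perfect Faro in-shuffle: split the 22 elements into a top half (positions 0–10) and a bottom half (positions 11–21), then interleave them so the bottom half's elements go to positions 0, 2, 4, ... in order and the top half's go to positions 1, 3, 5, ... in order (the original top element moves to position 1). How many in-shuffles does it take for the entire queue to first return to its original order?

The in-shuffle permutes the 22 positions with cycle lengths [11, 11].
Every element is home exactly when every cycle has completed a whole number of laps, i.e. after lcm(11) = 11 in-shuffles.

11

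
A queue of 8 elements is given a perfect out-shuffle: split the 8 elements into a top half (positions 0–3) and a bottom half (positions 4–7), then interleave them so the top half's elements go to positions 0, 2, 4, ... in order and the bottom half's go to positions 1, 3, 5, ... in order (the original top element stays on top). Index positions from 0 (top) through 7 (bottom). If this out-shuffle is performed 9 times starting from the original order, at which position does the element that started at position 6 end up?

Track the element's position through each out-shuffle:
6 → 5 → 3 → 6 → 5 → 3 → 6 → 5 → 3 → 6

6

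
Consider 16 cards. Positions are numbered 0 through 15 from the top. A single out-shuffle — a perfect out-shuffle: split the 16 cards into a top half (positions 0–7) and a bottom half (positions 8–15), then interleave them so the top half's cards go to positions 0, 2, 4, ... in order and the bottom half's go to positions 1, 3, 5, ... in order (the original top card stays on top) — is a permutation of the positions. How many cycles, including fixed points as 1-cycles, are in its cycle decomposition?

Trace each unvisited position around until it returns:
(0) (1 2 4 8) (3 6 12 9) (5 10) (7 14 13 11) (15)
6 cycles in total.

6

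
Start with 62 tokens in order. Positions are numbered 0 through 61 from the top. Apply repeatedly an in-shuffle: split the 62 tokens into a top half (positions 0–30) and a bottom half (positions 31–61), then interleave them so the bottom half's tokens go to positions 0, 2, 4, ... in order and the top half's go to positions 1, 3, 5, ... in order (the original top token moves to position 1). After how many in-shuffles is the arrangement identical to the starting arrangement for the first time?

The in-shuffle permutes the 62 positions with cycle lengths [2, 3, 3, 6, 6, 6, 6, 6, 6, 6, 6, 6].
Every token is home exactly when every cycle has completed a whole number of laps, i.e. after lcm(2, 3, 6) = 6 in-shuffles.

6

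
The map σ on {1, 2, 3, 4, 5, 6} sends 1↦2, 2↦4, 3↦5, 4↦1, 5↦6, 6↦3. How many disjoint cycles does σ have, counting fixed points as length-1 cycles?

Cycle decomposition: (1 2 4) (3 5 6).
2 cycles.

2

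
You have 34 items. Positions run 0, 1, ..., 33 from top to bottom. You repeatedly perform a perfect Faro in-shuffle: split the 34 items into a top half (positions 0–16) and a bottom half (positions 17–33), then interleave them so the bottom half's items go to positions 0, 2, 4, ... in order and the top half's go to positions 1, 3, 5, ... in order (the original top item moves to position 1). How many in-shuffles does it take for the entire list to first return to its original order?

12

The in-shuffle permutes the 34 positions with cycle lengths [3, 3, 4, 12, 12].
Every item is home exactly when every cycle has completed a whole number of laps, i.e. after lcm(3, 4, 12) = 12 in-shuffles.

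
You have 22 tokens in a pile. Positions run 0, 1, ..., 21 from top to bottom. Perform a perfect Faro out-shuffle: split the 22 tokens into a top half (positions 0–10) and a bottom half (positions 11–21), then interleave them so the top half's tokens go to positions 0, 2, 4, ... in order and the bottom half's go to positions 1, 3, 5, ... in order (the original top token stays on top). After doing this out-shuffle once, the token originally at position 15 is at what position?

Track the token's position through each out-shuffle:
15 → 9

9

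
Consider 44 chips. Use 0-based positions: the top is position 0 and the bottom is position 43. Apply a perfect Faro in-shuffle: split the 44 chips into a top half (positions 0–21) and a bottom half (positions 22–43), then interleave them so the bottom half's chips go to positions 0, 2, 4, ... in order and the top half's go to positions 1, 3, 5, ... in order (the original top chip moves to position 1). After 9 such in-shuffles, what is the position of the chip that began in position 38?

32

Track the chip's position through each in-shuffle:
38 → 32 → 20 → 41 → 38 → 32 → 20 → 41 → 38 → 32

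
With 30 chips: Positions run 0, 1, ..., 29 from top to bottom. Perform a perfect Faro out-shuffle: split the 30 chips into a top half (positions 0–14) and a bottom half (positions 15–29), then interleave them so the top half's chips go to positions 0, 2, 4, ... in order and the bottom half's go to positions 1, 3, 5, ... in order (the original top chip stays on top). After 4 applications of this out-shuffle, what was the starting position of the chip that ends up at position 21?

Work backwards from position 21, undoing one out-shuffle at a time:
21 ← 25 ← 27 ← 28 ← 14
So the chip now at position 21 started at position 14.

14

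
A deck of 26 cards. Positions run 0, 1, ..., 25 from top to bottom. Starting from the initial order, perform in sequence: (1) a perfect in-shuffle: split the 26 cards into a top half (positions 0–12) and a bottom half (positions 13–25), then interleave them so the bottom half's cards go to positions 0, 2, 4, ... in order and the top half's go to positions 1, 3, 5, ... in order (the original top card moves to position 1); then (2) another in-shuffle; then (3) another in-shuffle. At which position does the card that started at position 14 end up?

11

Track the card from position 14 forward through each operation:
  after op 1 (in-shuffle): 14 → 2
  after op 2 (in-shuffle): 2 → 5
  after op 3 (in-shuffle): 5 → 11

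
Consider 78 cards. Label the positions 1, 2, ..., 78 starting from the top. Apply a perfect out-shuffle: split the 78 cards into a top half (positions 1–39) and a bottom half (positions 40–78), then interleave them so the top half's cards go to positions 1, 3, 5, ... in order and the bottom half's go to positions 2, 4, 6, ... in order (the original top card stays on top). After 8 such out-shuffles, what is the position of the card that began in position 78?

Position 78 is a fixed point of every out-shuffle, so the card never moves.

78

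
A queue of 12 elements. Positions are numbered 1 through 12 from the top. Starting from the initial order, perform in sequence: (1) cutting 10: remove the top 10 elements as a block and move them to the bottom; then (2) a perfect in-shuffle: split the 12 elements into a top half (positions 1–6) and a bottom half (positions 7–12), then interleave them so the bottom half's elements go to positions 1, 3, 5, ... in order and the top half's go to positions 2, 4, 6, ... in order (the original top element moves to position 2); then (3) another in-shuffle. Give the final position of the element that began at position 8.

Track the element from position 8 forward through each operation:
  after op 1 (cut 10): 8 → 10
  after op 2 (in-shuffle): 10 → 7
  after op 3 (in-shuffle): 7 → 1

1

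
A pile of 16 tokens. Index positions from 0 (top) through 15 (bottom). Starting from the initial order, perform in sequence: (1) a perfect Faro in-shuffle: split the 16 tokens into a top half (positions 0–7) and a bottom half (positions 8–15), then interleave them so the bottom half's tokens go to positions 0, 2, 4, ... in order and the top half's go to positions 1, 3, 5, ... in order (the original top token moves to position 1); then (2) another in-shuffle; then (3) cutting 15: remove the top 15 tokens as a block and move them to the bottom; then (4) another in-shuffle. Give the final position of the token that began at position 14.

Track the token from position 14 forward through each operation:
  after op 1 (in-shuffle): 14 → 12
  after op 2 (in-shuffle): 12 → 8
  after op 3 (cut 15): 8 → 9
  after op 4 (in-shuffle): 9 → 2

2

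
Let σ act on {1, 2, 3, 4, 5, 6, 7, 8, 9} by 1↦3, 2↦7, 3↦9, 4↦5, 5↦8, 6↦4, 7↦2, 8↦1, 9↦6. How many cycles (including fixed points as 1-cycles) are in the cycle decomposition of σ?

2

Cycle decomposition: (1 3 9 6 4 5 8) (2 7).
2 cycles.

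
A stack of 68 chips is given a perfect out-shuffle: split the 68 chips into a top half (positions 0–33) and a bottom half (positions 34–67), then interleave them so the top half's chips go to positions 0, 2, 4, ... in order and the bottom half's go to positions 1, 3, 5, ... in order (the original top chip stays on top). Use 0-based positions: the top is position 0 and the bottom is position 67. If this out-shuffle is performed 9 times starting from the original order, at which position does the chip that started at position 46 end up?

35

Track the chip's position through each out-shuffle:
46 → 25 → 50 → 33 → 66 → 65 → 63 → 59 → 51 → 35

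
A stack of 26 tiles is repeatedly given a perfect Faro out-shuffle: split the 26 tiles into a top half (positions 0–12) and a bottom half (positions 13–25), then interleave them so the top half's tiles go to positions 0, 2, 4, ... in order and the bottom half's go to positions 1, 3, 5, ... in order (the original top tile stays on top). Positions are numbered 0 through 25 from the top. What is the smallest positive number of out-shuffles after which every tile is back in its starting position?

The out-shuffle permutes the 26 positions with cycle lengths [1, 1, 4, 20].
Every tile is home exactly when every cycle has completed a whole number of laps, i.e. after lcm(1, 4, 20) = 20 out-shuffles.

20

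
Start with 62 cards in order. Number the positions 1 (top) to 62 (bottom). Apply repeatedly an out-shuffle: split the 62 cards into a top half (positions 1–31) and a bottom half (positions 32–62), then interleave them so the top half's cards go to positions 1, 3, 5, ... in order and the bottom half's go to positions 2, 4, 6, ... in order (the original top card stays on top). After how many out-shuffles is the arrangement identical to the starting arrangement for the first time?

60

The out-shuffle permutes the 62 positions with cycle lengths [1, 1, 60].
Every card is home exactly when every cycle has completed a whole number of laps, i.e. after lcm(1, 60) = 60 out-shuffles.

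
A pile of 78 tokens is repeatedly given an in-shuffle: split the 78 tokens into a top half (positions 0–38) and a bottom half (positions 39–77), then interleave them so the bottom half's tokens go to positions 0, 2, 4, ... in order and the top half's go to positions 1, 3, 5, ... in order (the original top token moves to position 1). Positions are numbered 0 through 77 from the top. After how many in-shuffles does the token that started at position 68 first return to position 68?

39

Follow position 68 under repeated in-shuffles:
68 → 58 → 38 → 77 → 76 → 74 → 70 → 62 → ... → 68 (length 39)
It first returns after 39 in-shuffles.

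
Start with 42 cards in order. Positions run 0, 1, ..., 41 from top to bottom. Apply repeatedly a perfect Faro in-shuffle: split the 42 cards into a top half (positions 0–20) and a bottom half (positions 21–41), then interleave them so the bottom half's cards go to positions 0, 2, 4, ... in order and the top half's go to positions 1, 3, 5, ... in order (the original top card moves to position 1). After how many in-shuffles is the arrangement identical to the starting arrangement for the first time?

The in-shuffle permutes the 42 positions with cycle lengths [14, 14, 14].
Every card is home exactly when every cycle has completed a whole number of laps, i.e. after lcm(14) = 14 in-shuffles.

14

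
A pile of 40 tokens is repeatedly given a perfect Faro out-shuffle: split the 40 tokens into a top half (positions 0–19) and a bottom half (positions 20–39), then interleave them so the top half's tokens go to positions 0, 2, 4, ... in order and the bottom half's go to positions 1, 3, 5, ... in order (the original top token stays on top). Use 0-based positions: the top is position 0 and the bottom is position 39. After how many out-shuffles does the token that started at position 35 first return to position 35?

Follow position 35 under repeated out-shuffles:
35 → 31 → 23 → 7 → 14 → 28 → 17 → 34 → 29 → 19 → 38 → 37 → 35
It first returns after 12 out-shuffles.

12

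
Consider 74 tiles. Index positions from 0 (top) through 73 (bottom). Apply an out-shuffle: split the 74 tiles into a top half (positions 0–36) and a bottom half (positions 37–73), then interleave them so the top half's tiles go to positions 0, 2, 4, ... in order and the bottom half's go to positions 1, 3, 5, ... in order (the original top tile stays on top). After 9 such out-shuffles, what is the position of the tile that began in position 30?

30

Track the tile's position through each out-shuffle:
30 → 60 → 47 → 21 → 42 → 11 → 22 → 44 → 15 → 30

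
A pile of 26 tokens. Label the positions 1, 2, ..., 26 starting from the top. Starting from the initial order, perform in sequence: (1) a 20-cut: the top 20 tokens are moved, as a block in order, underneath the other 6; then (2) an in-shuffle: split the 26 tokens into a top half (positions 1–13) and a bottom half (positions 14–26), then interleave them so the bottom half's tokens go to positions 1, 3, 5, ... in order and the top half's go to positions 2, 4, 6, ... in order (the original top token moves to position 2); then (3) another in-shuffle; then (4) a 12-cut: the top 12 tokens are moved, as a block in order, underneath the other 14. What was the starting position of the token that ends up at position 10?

Undo the operations in reverse order, starting from position 10:
  undo op 4 (cut 12): 10 ← 22
  undo op 3 (in-shuffle, from top half): 22 ← 11
  undo op 2 (in-shuffle, from bottom half): 11 ← 19
  undo op 1 (cut 20): 19 ← 13
So the token at position 10 came from original position 13.

13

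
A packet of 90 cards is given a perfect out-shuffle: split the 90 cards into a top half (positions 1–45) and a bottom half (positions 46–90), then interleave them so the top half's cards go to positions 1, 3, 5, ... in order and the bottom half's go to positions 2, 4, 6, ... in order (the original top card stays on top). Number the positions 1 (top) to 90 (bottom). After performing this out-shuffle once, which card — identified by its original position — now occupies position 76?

Work backwards from position 76, undoing one out-shuffle at a time:
76 ← 83
So the card now at position 76 started at position 83.

83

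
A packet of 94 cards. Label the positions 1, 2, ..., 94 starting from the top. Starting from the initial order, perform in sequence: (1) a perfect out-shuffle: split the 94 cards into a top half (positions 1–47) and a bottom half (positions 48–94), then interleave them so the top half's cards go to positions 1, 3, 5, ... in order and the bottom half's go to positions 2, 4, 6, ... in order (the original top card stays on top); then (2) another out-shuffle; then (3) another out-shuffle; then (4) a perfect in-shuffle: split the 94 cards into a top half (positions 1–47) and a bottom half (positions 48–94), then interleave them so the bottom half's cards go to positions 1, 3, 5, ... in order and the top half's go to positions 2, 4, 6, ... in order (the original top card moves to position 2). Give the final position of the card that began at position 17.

Track the card from position 17 forward through each operation:
  after op 1 (out-shuffle): 17 → 33
  after op 2 (out-shuffle): 33 → 65
  after op 3 (out-shuffle): 65 → 36
  after op 4 (in-shuffle): 36 → 72

72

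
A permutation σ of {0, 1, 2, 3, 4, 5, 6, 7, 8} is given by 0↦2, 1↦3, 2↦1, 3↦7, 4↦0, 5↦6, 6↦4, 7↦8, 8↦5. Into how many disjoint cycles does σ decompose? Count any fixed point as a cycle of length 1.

1

Cycle decomposition: (0 2 1 3 7 8 5 6 4).
1 cycle.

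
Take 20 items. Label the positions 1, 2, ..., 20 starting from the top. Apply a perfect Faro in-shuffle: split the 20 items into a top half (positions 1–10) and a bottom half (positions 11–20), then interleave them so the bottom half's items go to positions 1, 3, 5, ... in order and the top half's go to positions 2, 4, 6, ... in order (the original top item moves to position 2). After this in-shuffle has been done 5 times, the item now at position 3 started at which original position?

6

Work backwards from position 3, undoing one in-shuffle at a time:
3 ← 12 ← 6 ← 3 ← 12 ← 6
So the item now at position 3 started at position 6.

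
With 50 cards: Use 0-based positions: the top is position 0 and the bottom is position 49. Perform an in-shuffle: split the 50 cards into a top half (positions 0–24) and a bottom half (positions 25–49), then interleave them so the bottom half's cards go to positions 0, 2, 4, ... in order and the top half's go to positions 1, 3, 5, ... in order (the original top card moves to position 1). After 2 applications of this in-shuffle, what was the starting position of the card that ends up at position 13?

Work backwards from position 13, undoing one in-shuffle at a time:
13 ← 6 ← 28
So the card now at position 13 started at position 28.

28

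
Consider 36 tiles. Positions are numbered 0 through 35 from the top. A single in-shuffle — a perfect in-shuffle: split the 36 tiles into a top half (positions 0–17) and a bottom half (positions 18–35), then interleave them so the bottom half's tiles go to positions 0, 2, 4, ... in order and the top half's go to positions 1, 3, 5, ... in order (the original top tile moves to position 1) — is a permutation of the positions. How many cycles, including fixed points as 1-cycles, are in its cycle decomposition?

Trace each unvisited position around until it returns:
(0 1 3 7 15 31 ... len 36)
1 cycle in total.

1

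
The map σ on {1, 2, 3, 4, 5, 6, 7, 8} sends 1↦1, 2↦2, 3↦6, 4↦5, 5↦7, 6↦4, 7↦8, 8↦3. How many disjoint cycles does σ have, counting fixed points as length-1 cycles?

Cycle decomposition: (1) (2) (3 6 4 5 7 8).
3 cycles.

3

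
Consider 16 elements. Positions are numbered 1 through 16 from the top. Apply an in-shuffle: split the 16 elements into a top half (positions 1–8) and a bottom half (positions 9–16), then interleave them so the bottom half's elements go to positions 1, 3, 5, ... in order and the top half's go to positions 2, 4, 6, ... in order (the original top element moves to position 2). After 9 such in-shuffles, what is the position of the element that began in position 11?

5

Track the element's position through each in-shuffle:
11 → 5 → 10 → 3 → 6 → 12 → 7 → 14 → 11 → 5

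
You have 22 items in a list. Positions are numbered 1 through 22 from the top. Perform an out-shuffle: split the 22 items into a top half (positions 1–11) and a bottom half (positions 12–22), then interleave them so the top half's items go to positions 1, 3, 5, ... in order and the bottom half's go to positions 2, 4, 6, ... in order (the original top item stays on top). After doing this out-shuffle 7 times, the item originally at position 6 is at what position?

Track the item's position through each out-shuffle:
6 → 11 → 21 → 20 → 18 → 14 → 6 → 11

11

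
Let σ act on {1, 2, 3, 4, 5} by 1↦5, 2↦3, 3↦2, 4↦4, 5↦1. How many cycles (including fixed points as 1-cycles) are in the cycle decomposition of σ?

Cycle decomposition: (1 5) (2 3) (4).
3 cycles.

3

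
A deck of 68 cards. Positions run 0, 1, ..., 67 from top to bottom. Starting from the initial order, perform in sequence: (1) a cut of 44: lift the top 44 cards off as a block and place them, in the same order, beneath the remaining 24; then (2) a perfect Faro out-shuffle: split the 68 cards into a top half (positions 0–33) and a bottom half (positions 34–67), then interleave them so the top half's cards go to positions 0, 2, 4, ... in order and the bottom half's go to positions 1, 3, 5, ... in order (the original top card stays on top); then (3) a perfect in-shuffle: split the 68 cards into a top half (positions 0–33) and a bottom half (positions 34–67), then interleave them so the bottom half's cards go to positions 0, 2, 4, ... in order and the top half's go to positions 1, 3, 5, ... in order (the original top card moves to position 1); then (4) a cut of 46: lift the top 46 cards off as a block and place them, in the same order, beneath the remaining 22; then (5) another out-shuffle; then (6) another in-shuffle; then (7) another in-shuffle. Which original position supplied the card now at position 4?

Undo the operations in reverse order, starting from position 4:
  undo op 7 (in-shuffle, from bottom half): 4 ← 36
  undo op 6 (in-shuffle, from bottom half): 36 ← 52
  undo op 5 (out-shuffle, from top half): 52 ← 26
  undo op 4 (cut 46): 26 ← 4
  undo op 3 (in-shuffle, from bottom half): 4 ← 36
  undo op 2 (out-shuffle, from top half): 36 ← 18
  undo op 1 (cut 44): 18 ← 62
So the card at position 4 came from original position 62.

62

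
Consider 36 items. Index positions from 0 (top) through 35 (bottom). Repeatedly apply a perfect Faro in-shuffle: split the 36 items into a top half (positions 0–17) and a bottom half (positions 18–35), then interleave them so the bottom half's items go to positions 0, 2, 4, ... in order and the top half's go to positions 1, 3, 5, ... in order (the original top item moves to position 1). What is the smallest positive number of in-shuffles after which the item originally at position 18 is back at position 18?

Follow position 18 under repeated in-shuffles:
18 → 0 → 1 → 3 → 7 → 15 → 31 → 26 → ... → 18 (length 36)
It first returns after 36 in-shuffles.

36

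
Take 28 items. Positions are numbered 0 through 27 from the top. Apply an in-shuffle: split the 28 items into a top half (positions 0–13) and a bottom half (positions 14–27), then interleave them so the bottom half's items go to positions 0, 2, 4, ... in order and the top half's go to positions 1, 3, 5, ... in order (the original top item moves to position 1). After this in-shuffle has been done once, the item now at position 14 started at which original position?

21

Work backwards from position 14, undoing one in-shuffle at a time:
14 ← 21
So the item now at position 14 started at position 21.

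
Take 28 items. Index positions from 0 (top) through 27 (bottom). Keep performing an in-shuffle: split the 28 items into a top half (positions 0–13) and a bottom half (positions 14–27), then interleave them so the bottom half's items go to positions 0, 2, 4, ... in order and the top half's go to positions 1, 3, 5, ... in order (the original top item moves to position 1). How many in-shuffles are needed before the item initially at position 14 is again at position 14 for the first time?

28

Follow position 14 under repeated in-shuffles:
14 → 0 → 1 → 3 → 7 → 15 → 2 → 5 → ... → 14 (length 28)
It first returns after 28 in-shuffles.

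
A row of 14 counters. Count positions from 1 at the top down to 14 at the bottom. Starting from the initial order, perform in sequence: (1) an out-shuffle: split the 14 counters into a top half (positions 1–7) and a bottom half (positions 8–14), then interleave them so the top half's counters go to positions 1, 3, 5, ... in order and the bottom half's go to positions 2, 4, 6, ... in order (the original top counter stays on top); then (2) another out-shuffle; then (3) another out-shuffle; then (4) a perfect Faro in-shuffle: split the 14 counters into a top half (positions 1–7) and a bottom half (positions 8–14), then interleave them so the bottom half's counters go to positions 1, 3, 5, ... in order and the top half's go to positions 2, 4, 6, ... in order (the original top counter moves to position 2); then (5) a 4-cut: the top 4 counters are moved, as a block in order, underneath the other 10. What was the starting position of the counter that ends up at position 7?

Undo the operations in reverse order, starting from position 7:
  undo op 5 (cut 4): 7 ← 11
  undo op 4 (in-shuffle, from bottom half): 11 ← 13
  undo op 3 (out-shuffle, from top half): 13 ← 7
  undo op 2 (out-shuffle, from top half): 7 ← 4
  undo op 1 (out-shuffle, from bottom half): 4 ← 9
So the counter at position 7 came from original position 9.

9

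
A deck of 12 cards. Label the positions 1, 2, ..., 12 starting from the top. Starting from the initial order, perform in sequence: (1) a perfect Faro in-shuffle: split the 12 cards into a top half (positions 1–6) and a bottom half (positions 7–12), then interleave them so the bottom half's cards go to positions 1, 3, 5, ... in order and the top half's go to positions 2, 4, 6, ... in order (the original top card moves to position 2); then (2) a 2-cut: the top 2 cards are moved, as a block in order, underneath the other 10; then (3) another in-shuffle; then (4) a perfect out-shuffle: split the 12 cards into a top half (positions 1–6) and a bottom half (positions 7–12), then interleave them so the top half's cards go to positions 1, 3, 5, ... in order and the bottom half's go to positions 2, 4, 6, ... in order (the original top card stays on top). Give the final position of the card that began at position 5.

5

Track the card from position 5 forward through each operation:
  after op 1 (in-shuffle): 5 → 10
  after op 2 (cut 2): 10 → 8
  after op 3 (in-shuffle): 8 → 3
  after op 4 (out-shuffle): 3 → 5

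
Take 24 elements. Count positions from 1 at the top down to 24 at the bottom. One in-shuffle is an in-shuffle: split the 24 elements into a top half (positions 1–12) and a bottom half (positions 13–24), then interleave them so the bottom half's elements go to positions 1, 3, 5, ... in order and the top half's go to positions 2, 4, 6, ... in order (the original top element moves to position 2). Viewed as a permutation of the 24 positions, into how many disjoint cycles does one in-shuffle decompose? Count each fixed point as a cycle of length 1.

Trace each unvisited position around until it returns:
(1 2 4 8 16 7 ... len 20) (5 10 20 15)
2 cycles in total.

2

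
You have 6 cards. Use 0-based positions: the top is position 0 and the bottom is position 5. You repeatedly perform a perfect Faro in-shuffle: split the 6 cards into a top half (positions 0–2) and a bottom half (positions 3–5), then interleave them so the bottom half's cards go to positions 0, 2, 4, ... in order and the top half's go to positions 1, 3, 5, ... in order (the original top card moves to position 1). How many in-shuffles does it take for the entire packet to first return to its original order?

The in-shuffle permutes the 6 positions with cycle lengths [3, 3].
Every card is home exactly when every cycle has completed a whole number of laps, i.e. after lcm(3) = 3 in-shuffles.

3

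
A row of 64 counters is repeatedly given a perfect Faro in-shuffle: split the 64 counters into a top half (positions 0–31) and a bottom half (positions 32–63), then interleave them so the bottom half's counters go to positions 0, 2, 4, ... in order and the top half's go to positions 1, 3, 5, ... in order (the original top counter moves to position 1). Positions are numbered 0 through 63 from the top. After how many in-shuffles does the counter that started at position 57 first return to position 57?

Follow position 57 under repeated in-shuffles:
57 → 50 → 36 → 8 → 17 → 35 → 6 → 13 → 27 → 55 → 46 → 28 → 57
It first returns after 12 in-shuffles.

12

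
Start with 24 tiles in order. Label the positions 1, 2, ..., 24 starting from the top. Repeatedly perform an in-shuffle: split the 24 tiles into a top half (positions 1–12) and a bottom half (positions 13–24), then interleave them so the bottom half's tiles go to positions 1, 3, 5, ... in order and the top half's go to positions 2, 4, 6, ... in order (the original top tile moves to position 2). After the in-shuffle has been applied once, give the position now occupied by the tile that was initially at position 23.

Track the tile's position through each in-shuffle:
23 → 21

21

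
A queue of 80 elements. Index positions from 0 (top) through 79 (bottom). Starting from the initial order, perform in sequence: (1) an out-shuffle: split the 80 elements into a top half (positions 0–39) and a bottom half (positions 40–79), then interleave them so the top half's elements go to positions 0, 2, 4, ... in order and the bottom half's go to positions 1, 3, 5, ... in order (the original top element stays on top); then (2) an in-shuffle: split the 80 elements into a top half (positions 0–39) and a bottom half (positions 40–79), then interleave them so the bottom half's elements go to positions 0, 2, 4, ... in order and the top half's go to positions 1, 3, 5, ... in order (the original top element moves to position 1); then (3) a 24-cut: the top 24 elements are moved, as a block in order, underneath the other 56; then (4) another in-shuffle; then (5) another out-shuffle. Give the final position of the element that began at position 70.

Track the element from position 70 forward through each operation:
  after op 1 (out-shuffle): 70 → 61
  after op 2 (in-shuffle): 61 → 42
  after op 3 (cut 24): 42 → 18
  after op 4 (in-shuffle): 18 → 37
  after op 5 (out-shuffle): 37 → 74

74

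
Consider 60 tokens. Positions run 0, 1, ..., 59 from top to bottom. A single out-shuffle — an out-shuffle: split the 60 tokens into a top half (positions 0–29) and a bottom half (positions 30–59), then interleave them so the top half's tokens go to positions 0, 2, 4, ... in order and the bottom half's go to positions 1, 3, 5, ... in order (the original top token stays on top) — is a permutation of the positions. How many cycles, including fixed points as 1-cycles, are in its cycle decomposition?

Trace each unvisited position around until it returns:
(0) (1 2 4 8 16 32 ... len 58) (59)
3 cycles in total.

3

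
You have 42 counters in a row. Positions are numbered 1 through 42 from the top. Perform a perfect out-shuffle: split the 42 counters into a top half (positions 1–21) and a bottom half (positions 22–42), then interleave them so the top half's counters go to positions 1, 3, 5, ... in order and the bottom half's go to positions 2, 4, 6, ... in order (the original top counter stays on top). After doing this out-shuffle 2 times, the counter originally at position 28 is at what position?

Track the counter's position through each out-shuffle:
28 → 14 → 27

27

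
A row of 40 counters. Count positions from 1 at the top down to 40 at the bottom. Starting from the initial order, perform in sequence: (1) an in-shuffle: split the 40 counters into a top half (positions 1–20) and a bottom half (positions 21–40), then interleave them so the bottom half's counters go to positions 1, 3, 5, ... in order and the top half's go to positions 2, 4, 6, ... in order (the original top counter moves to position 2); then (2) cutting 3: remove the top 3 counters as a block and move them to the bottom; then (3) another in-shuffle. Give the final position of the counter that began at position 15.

Track the counter from position 15 forward through each operation:
  after op 1 (in-shuffle): 15 → 30
  after op 2 (cut 3): 30 → 27
  after op 3 (in-shuffle): 27 → 13

13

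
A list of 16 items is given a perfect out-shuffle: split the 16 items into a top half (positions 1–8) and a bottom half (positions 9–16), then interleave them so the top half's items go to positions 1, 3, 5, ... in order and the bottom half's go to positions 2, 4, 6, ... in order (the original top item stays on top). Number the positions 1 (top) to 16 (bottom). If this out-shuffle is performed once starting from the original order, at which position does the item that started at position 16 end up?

Position 16 is a fixed point of every out-shuffle, so the item never moves.

16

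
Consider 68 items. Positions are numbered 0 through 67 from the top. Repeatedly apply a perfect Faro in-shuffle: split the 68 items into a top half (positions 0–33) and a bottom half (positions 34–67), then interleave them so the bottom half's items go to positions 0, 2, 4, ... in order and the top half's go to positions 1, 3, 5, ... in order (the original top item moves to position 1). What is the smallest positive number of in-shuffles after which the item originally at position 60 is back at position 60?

Follow position 60 under repeated in-shuffles:
60 → 52 → 36 → 4 → 9 → 19 → 39 → 10 → ... → 60 (length 22)
It first returns after 22 in-shuffles.

22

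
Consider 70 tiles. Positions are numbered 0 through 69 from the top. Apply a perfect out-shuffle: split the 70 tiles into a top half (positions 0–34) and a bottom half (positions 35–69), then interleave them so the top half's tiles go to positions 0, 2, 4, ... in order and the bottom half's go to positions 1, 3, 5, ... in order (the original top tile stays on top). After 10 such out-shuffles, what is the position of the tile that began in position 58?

Track the tile's position through each out-shuffle:
58 → 47 → 25 → 50 → 31 → 62 → 55 → 41 → 13 → 26 → 52

52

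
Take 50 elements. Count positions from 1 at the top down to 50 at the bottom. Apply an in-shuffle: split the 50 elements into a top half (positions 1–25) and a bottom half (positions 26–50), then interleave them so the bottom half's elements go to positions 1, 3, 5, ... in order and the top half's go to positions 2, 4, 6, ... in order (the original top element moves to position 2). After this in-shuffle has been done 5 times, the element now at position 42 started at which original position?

30

Work backwards from position 42, undoing one in-shuffle at a time:
42 ← 21 ← 36 ← 18 ← 9 ← 30
So the element now at position 42 started at position 30.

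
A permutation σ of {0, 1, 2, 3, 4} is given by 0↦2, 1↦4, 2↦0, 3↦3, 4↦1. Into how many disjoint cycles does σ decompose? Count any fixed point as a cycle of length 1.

3

Cycle decomposition: (0 2) (1 4) (3).
3 cycles.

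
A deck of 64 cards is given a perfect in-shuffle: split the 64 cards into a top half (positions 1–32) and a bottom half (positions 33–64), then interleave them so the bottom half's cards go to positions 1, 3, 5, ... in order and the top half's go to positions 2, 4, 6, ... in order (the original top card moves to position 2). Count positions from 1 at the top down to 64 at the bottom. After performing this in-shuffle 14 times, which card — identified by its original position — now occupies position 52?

13

Work backwards from position 52, undoing one in-shuffle at a time:
52 ← 26 ← 13 ← 39 ← 52 ← ... ← 13 (14 steps).
So the card now at position 52 started at position 13.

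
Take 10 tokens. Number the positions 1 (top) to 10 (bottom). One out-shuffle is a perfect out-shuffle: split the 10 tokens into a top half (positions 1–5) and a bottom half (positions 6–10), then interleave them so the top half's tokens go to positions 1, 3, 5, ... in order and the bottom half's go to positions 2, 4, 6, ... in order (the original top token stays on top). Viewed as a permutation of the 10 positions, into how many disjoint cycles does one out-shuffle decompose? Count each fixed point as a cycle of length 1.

4

Trace each unvisited position around until it returns:
(1) (2 3 5 9 8 6) (4 7) (10)
4 cycles in total.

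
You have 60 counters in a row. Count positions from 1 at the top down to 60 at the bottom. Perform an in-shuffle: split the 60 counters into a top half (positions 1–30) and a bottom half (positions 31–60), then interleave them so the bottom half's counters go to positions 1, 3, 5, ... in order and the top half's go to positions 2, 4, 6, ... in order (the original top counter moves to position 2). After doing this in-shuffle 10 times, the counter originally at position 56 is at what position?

Track the counter's position through each in-shuffle:
56 → 51 → 41 → 21 → 42 → 23 → 46 → 31 → 1 → 2 → 4

4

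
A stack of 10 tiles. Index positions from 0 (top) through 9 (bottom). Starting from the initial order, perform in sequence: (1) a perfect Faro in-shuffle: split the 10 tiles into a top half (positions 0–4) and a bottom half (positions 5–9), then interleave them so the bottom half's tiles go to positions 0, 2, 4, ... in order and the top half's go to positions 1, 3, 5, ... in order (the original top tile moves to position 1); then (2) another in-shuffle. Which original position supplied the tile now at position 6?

Undo the operations in reverse order, starting from position 6:
  undo op 2 (in-shuffle, from bottom half): 6 ← 8
  undo op 1 (in-shuffle, from bottom half): 8 ← 9
So the tile at position 6 came from original position 9.

9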